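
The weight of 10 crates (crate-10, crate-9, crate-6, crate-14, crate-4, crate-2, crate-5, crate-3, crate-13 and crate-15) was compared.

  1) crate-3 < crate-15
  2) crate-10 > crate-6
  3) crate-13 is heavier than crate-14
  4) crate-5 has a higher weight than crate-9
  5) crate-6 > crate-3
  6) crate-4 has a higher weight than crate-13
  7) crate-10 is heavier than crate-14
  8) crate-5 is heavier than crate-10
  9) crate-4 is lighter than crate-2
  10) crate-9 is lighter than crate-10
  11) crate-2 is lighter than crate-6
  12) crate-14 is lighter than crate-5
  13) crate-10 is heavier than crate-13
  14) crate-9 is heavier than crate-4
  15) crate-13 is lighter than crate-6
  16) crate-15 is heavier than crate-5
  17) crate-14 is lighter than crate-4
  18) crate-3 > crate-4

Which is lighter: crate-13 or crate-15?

crate-13 < crate-4 and crate-4 < crate-2 give crate-13 < crate-2.
Then crate-2 < crate-6 extends the chain to crate-6.
Then crate-6 < crate-10 extends the chain to crate-10.
Then crate-10 < crate-5 extends the chain to crate-5.
Then crate-5 < crate-15 extends the chain to crate-15.
So crate-13 < crate-15; crate-13 is the lighter of the two.

crate-13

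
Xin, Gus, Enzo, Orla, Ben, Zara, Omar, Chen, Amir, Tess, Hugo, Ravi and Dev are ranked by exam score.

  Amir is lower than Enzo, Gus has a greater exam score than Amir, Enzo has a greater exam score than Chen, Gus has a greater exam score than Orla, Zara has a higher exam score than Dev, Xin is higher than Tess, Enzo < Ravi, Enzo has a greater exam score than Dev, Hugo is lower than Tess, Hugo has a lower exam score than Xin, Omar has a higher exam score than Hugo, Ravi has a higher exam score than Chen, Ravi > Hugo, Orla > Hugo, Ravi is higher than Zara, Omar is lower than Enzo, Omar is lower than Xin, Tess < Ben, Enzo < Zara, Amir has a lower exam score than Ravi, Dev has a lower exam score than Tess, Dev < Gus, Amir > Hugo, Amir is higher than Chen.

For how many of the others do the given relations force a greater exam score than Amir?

From Amir the given relations immediately reach Enzo, Ravi, Gus.
From those, Zara — 4 in total.
Nothing else is reachable above Amir; 4 in all.

4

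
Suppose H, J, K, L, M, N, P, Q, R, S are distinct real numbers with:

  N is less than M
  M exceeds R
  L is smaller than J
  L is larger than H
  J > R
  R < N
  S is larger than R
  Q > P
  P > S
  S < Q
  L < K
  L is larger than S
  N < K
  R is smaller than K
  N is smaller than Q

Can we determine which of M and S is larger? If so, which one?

undetermined

Following every chain through S: above S we get L, P, Q, J, K; below S we get R.
M is not reached, and no chain runs the other way from M to S.
So the given relations leave the order of S and M undetermined.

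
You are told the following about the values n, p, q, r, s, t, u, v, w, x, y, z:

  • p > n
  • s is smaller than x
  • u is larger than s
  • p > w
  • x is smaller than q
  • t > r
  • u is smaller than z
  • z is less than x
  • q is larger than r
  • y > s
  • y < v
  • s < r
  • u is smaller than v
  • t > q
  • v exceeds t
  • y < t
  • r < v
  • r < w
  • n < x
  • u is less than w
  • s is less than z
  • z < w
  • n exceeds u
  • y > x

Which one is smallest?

u is not least since s < u; z is not least since s < z; n is not least since u < n; x is not least since n < x; r is not least since s < r; w is not least since u < w; y is not least since s < y; p is not least since w < p; q is not least since x < q; t is not least since r < t; v is not least since t < v.
Only s has nothing below it, so s is the smallest.

s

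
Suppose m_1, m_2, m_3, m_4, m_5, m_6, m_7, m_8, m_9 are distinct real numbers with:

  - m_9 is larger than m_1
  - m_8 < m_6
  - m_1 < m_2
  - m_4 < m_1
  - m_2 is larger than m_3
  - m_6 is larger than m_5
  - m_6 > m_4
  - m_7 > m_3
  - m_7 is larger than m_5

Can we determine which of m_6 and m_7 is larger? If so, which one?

undetermined

Following every chain through m_6: below m_6 we get m_4, m_5, m_8.
m_7 is not reached, and no chain runs the other way from m_7 to m_6.
So the given relations leave the order of m_6 and m_7 undetermined.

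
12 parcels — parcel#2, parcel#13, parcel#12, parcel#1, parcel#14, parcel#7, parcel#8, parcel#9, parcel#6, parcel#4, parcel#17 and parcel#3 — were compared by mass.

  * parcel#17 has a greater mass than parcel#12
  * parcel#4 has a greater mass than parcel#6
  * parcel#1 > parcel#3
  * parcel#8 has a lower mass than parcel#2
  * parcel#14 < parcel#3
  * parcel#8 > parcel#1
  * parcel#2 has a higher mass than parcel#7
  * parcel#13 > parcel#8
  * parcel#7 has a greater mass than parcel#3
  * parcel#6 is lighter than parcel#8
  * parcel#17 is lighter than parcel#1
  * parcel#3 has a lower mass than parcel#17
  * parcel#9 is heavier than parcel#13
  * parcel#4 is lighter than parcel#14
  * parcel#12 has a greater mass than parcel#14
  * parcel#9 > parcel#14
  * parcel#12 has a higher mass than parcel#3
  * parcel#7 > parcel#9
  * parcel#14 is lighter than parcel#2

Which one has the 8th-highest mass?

parcel#12

Piecing the relations together gives one ordering: parcel#6 < parcel#4 < parcel#14 < parcel#3 < parcel#12 < parcel#17 < parcel#1 < parcel#8 < parcel#13 < parcel#9 < parcel#7 < parcel#2.
Counting 8 from the largest end gives parcel#12.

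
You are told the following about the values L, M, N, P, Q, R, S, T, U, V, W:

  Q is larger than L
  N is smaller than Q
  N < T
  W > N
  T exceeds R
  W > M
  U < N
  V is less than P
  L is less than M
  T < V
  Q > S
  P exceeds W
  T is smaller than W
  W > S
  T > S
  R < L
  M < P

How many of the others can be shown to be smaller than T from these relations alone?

Directly below T: R, S, N.
One step further: U (4 so far).
No other element is forced below T by the given relations, so the count is 4.

4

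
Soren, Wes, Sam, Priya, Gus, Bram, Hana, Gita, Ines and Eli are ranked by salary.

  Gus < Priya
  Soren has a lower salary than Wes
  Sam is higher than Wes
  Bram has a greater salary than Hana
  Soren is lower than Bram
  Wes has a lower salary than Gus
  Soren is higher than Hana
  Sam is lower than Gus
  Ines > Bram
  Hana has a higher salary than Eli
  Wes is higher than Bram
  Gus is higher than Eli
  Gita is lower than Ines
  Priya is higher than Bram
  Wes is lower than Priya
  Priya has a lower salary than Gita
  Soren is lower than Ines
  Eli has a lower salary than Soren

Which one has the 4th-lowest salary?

Piecing the relations together gives one ordering: Eli < Hana < Soren < Bram < Wes < Sam < Gus < Priya < Gita < Ines.
The 4th smallest is Bram.

Bram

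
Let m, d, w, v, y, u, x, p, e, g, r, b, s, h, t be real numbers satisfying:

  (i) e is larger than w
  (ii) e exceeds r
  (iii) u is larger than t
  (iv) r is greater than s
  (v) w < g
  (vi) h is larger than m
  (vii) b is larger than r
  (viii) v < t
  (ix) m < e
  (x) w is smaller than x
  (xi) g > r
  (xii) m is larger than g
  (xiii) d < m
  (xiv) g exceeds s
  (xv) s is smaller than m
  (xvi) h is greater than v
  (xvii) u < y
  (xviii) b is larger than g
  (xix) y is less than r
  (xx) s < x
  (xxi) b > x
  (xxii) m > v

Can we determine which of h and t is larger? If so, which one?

Chaining the given relations: t < u < y < r < g < m < h.
So h is larger.

h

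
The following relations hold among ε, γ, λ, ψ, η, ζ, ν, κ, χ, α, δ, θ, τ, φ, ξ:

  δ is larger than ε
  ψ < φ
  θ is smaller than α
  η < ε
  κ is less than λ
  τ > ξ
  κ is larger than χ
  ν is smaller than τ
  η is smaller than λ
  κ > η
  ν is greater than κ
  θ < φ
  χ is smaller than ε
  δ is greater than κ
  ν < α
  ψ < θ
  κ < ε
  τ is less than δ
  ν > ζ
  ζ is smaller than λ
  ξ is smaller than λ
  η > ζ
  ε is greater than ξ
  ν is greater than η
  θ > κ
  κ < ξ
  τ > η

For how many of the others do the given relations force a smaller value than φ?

Directly below φ: ψ, θ.
One step further: κ (3 so far).
One step further: χ, η (5 so far).
One step further: ζ (6 so far).
No other element is forced below φ by the given relations, so the count is 6.

6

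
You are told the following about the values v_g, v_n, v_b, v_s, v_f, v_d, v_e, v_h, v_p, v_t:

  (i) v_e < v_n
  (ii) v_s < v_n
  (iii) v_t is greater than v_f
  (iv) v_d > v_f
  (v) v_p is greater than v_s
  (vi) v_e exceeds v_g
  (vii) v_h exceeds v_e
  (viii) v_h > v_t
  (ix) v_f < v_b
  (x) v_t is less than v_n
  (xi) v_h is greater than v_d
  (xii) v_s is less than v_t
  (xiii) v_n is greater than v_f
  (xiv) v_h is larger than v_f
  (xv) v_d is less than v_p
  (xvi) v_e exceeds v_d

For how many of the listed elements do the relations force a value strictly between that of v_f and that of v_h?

3

Chaining upward from v_f reaches: v_d, v_t, v_b, v_e, v_n, v_p.
Chaining downward from v_h reaches: v_d, v_s, v_g, v_t, v_e.
Strictly between v_f and v_h are those in both lists: v_d, v_t, v_e — 3 elements.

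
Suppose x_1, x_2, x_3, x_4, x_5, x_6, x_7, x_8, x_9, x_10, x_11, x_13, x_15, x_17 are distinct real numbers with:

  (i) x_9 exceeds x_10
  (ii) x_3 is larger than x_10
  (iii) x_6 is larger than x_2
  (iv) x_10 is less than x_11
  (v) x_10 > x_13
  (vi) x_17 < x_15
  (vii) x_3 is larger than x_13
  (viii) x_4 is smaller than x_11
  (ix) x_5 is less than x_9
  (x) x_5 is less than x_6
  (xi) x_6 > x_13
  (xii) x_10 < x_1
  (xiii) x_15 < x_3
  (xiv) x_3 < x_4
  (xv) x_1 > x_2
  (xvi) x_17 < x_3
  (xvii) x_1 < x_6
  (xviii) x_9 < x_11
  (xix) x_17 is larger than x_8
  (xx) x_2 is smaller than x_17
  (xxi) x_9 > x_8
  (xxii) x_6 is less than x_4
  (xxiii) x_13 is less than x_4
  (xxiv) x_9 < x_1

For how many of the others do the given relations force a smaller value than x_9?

4

Directly below x_9: x_5, x_8, x_10.
One step further: x_13 (4 so far).
No other element is forced below x_9 by the given relations, so the count is 4.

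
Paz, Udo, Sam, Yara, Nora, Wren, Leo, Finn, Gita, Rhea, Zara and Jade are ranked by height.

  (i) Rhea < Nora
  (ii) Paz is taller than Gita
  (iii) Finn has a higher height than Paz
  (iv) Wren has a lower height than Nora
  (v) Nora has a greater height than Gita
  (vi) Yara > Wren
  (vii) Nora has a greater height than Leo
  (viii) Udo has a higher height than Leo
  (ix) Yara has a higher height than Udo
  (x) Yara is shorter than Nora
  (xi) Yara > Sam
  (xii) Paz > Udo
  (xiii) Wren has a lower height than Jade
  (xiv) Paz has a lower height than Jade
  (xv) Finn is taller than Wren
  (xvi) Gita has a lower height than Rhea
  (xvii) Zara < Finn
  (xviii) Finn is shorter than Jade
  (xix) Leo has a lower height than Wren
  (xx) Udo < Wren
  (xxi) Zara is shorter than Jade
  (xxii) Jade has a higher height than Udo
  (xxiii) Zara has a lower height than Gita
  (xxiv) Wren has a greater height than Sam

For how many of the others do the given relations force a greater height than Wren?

4

From Wren the given relations immediately reach Yara, Finn, Nora, Jade.
Nothing else is reachable above Wren; 4 in all.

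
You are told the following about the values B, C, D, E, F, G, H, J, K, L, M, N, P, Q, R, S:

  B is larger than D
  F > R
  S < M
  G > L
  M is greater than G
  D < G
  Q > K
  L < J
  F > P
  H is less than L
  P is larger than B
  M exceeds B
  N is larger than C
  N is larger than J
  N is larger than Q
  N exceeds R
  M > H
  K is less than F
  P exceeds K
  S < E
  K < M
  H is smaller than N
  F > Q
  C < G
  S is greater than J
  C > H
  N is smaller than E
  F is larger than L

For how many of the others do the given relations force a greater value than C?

From C the given relations immediately reach G, N.
From those, M, E — 4 in total.
Nothing else is reachable above C; 4 in all.

4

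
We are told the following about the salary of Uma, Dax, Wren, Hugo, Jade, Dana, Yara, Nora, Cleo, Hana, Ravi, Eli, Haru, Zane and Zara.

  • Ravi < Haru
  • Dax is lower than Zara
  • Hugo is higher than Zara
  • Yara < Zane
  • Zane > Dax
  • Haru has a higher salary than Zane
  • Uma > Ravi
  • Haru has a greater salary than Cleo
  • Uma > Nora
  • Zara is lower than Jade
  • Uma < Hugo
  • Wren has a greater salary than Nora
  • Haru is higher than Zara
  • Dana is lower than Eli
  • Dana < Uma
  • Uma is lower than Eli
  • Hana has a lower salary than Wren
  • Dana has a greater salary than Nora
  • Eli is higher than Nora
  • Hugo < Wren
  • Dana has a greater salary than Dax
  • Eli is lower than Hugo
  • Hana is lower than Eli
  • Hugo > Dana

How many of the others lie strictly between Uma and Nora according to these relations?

1

The relations place Nora below Uma. An element lies strictly between them when it is forced above Nora and also forced below Uma.
Above Nora: {Dana, Eli, Hugo, Wren}. Below Uma: {Dax, Dana, Ravi}.
Intersection: {Dana} — 1.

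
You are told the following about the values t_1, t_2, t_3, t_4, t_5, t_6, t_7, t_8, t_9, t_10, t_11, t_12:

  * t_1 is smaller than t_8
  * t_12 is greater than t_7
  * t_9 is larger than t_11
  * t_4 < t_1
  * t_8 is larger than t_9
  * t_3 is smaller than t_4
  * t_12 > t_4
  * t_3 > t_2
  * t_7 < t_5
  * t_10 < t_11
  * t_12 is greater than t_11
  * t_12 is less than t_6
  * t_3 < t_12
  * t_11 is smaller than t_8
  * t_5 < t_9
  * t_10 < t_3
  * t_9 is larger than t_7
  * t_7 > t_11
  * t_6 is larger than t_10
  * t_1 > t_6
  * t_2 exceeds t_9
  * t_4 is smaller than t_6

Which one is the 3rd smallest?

Chaining the given pairs: t_10 < t_11 < t_7 < t_5 < t_9 < t_2 < t_3 < t_4 < t_12 < t_6 < t_1 < t_8.
The 3rd smallest is t_7.

t_7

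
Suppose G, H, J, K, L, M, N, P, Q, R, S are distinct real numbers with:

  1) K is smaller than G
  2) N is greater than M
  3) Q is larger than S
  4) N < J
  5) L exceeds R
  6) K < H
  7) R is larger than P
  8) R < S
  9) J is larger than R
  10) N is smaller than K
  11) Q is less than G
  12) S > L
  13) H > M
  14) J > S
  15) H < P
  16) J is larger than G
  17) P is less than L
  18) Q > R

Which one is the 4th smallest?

Chaining the given pairs: M < N < K < H < P < R < L < S < Q < G < J.
The 4th smallest is H.

H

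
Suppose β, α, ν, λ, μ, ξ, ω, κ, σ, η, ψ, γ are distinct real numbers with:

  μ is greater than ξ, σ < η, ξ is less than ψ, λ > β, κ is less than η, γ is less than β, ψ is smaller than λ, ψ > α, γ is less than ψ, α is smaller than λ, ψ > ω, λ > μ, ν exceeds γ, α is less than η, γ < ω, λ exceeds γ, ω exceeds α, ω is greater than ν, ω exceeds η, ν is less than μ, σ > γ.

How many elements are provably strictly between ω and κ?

Chaining upward from κ reaches: η, ψ, λ.
Chaining downward from ω reaches: γ, α, σ, ν, η.
Strictly between κ and ω are those in both lists: η — 1 element.

1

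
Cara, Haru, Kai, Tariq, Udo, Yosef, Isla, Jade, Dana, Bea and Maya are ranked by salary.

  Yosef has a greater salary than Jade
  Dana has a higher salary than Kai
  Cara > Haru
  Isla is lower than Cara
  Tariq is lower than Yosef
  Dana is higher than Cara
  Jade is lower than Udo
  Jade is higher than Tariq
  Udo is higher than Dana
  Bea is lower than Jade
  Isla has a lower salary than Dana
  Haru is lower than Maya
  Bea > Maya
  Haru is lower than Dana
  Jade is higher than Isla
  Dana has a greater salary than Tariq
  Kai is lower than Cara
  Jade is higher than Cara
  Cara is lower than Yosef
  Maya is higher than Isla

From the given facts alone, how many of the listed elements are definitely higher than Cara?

From Cara the given relations immediately reach Jade, Dana, Yosef.
From those, Udo — 4 in total.
Nothing else is reachable above Cara; 4 in all.

4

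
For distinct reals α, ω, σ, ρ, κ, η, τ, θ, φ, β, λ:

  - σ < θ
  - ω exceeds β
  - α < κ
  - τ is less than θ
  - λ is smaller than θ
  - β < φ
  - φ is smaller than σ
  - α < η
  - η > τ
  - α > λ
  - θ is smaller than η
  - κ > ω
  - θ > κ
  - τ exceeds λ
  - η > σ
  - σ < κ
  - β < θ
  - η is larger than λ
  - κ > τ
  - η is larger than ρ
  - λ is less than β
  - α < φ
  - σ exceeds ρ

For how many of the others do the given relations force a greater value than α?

5

Directly above α: φ, κ, η.
One step further: σ, θ (5 so far).
No other element is forced above α by the given relations, so the count is 5.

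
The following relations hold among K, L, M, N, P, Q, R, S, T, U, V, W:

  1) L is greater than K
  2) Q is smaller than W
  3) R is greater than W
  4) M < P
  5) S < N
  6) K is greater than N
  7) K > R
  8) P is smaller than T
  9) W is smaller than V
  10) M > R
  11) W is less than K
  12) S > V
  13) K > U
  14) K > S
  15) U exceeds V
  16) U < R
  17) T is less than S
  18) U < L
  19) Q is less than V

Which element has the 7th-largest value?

The consecutive relations fix a unique order: Q < W < V < U < R < M < P < T < S < N < K < L.
Counting 7 from the largest end gives M.

M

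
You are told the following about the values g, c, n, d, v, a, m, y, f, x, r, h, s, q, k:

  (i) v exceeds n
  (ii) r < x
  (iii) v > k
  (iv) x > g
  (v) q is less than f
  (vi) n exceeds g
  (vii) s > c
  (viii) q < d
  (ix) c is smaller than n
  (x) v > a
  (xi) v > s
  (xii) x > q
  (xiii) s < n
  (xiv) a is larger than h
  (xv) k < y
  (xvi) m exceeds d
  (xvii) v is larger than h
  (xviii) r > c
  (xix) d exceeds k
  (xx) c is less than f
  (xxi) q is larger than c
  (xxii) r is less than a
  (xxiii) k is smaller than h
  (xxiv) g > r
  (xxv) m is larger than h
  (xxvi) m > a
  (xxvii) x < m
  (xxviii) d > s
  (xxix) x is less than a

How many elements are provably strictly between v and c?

Chaining upward from c reaches: s, r, q, g, n, x, f, d, a, m.
Chaining downward from v reaches: k, s, r, q, g, n, h, x, a.
Strictly between c and v are those in both lists: s, r, q, g, n, x, a — 7 elements.

7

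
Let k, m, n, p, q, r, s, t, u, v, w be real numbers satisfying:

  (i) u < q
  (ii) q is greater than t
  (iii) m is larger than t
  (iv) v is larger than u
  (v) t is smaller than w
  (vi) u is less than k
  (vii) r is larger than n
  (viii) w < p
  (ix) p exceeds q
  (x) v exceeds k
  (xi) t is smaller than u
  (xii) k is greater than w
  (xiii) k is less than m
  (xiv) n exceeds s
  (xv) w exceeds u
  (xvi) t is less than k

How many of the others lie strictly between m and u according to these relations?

The relations place u below m. An element lies strictly between them when it is forced above u and also forced below m.
Above u: {w, q, k, p, v}. Below m: {t, w, k}.
Intersection: {w, k} — 2.

2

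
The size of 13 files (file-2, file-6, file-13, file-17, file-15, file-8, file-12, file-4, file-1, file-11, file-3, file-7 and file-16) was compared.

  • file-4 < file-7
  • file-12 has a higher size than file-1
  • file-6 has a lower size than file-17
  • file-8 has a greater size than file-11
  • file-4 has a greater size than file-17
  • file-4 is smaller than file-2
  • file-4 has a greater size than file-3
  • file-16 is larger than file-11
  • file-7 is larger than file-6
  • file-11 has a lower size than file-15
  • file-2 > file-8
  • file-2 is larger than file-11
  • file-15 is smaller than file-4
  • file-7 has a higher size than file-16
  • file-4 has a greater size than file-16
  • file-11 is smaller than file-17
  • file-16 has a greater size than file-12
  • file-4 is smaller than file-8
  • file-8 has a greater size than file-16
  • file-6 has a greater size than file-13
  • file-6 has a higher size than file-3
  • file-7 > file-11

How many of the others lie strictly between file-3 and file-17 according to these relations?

1

Chaining upward from file-3 reaches: file-6, file-4, file-8, file-2, file-7.
Chaining downward from file-17 reaches: file-11, file-13, file-6.
Strictly between file-3 and file-17 are those in both lists: file-6 — 1 element.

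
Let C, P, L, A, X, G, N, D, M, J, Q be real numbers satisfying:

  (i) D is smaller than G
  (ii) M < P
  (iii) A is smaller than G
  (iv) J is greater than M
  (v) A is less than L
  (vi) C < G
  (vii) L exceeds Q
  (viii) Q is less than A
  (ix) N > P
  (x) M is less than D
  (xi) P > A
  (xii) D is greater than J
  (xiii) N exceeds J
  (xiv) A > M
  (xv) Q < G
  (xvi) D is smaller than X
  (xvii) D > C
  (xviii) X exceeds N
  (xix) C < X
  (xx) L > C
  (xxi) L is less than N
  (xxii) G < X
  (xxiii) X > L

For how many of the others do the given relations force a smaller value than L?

4

Directly below L: C, Q, A.
One step further: M (4 so far).
No other element is forced below L by the given relations, so the count is 4.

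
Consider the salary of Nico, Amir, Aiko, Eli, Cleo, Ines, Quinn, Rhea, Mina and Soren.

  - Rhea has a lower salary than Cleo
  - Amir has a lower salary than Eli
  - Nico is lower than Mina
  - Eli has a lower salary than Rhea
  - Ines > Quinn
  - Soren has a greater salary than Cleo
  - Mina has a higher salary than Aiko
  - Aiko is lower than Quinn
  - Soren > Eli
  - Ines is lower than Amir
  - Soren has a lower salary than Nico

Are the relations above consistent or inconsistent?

consistent

The single ordering Aiko < Quinn < Ines < Amir < Eli < Rhea < Cleo < Soren < Nico < Mina satisfies every listed relation, so no contradiction arises.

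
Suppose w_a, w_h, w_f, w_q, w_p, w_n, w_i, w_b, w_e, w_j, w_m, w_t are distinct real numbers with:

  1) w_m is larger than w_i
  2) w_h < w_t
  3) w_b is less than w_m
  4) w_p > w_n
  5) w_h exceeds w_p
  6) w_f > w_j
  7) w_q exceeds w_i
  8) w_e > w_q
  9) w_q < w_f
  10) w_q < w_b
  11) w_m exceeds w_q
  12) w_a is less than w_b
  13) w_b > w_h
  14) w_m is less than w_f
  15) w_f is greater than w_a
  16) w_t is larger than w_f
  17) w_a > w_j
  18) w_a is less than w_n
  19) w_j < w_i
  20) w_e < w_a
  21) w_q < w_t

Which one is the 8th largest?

w_a

Chaining the given pairs: w_j < w_i < w_q < w_e < w_a < w_n < w_p < w_h < w_b < w_m < w_f < w_t.
The 8th largest is w_a.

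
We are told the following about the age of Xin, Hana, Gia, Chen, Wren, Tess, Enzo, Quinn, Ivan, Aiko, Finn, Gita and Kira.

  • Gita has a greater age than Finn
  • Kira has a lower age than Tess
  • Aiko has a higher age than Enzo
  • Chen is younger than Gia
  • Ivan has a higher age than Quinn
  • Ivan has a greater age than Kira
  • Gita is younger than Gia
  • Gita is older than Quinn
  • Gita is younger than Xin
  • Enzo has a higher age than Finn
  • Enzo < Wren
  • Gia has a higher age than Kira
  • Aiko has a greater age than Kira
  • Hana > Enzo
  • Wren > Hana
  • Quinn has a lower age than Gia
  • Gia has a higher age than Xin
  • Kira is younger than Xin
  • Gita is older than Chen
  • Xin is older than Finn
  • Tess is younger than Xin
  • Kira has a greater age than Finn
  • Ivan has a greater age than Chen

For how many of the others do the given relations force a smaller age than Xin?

6

The elements the relations force below Xin are Finn, Kira, Quinn, Tess, Chen, Gita — no chain reaches any other.
That is 6.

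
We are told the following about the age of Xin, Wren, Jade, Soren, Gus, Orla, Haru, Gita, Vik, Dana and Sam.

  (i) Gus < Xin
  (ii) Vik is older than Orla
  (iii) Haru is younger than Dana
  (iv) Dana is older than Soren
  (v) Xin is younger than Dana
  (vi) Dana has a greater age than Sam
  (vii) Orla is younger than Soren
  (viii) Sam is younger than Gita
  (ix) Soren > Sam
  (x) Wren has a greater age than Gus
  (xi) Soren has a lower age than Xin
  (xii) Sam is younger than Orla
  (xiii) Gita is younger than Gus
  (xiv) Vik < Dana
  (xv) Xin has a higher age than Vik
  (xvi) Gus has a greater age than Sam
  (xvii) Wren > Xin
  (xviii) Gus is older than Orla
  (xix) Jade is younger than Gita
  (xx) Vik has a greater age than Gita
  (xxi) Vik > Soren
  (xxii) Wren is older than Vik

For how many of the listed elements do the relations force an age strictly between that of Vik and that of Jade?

1

Chaining upward from Jade reaches: Gita, Gus, Xin, Dana, Wren.
Chaining downward from Vik reaches: Sam, Orla, Soren, Gita.
Strictly between Jade and Vik are those in both lists: Gita — 1 element.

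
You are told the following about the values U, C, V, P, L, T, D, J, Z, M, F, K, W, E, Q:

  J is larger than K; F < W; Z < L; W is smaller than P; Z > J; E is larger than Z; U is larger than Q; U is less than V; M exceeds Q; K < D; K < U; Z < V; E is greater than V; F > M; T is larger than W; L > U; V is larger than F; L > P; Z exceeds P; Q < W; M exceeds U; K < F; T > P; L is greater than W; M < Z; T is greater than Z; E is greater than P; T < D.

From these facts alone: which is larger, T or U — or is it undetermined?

Link the given pairs in sequence: U < M; M < F; F < W; W < P; P < Z; Z < T.
Together: U < M < F < W < P < Z < T.
So T is larger.

T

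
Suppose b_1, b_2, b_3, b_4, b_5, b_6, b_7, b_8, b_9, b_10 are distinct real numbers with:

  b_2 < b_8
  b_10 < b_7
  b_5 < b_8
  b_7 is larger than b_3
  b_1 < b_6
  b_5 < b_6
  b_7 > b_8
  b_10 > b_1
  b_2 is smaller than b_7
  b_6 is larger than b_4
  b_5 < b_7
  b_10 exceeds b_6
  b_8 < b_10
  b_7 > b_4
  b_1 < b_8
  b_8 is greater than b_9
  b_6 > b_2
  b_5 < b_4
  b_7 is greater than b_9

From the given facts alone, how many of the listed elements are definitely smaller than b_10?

7

Directly below b_10: b_1, b_8, b_6.
One step further: b_5, b_4, b_2, b_9 (7 so far).
Nothing else is reachable below b_10; 7 in all.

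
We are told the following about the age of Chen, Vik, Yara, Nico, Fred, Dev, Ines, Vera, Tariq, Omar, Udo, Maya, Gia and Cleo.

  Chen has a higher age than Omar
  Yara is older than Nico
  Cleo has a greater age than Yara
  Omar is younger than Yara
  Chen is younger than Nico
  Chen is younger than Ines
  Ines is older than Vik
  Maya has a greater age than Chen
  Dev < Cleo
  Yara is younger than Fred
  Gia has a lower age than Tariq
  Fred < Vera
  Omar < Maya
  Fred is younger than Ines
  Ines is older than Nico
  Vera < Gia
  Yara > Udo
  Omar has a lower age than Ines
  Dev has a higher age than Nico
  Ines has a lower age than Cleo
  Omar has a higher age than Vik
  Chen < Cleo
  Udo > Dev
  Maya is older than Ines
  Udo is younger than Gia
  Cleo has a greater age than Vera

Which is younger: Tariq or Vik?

Vik

Chaining the given relations: Vik < Omar < Chen < Nico < Dev < Udo < Yara < Fred < Vera < Gia < Tariq.
So Vik < Tariq; Vik is the younger of the two.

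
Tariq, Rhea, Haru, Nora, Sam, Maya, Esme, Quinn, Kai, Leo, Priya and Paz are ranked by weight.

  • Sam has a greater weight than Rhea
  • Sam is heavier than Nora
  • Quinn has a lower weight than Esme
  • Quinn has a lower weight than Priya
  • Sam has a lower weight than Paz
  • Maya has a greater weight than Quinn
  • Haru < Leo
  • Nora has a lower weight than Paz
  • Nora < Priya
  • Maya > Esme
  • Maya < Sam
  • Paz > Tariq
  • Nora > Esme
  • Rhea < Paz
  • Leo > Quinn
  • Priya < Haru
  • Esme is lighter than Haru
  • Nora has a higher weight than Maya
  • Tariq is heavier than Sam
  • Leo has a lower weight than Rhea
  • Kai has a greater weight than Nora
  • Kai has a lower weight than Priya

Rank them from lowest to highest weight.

Each adjacent pair is fixed by a given relation: Quinn < Esme; Esme < Maya; Maya < Nora; Nora < Kai; Kai < Priya; Priya < Haru; Haru < Leo; Leo < Rhea; Rhea < Sam; Sam < Tariq; Tariq < Paz. Chaining them end to end gives the full order.

Quinn < Esme < Maya < Nora < Kai < Priya < Haru < Leo < Rhea < Sam < Tariq < Paz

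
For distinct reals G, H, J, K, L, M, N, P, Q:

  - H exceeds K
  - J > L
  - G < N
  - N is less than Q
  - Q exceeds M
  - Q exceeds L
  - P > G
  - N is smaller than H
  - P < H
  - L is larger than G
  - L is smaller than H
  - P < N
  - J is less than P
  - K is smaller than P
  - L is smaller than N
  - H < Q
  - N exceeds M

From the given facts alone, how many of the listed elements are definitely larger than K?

Directly above K: P, H.
One step further: N, Q (4 so far).
Nothing else is reachable above K; 4 in all.

4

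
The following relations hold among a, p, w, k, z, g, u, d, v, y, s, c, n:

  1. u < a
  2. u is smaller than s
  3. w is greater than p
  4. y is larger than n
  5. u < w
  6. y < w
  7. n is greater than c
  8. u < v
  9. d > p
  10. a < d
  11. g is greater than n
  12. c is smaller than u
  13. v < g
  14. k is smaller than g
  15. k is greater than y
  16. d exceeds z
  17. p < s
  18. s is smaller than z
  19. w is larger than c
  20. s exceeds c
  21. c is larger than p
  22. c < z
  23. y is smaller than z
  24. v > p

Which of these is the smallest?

p

c is not least since p < c; u is not least since c < u; n is not least since c < n; s is not least since u < s; a is not least since u < a; y is not least since n < y; k is not least since y < k; z is not least since y < z; v is not least since p < v; g is not least since n < g; d is not least since p < d; w is not least since y < w.
Only p has nothing below it, so p is the smallest.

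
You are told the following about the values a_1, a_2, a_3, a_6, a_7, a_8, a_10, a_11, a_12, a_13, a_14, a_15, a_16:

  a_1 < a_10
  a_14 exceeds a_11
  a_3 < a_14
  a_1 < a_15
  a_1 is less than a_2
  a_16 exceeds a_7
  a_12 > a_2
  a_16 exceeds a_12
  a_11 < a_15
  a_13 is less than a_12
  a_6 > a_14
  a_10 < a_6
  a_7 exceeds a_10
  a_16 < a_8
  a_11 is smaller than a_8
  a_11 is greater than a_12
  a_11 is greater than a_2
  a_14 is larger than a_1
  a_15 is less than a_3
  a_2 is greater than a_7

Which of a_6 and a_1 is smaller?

a_1

Chaining the given relations: a_1 < a_10 < a_7 < a_2 < a_12 < a_11 < a_15 < a_3 < a_14 < a_6.
So a_1 < a_6; a_1 is the smaller of the two.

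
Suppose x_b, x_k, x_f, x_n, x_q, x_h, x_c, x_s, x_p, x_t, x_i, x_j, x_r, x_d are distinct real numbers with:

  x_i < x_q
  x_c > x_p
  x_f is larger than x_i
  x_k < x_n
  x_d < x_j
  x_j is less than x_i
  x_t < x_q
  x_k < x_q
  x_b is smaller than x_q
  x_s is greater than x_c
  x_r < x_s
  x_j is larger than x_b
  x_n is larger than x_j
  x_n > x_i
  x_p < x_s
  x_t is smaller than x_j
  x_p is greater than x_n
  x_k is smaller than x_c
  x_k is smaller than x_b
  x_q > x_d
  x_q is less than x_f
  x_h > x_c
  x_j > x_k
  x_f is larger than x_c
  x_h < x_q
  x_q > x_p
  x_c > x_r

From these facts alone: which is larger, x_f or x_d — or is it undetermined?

x_d < x_j and x_j < x_i give x_d < x_i.
With x_i < x_n: x_d < x_j < x_i < x_n.
With x_n < x_p: x_d < x_j < x_i < x_n < x_p.
With x_p < x_c: x_d < x_j < x_i < x_n < x_p < x_c.
With x_c < x_h: x_d < x_j < x_i < x_n < x_p < x_c < x_h.
Then x_h < x_q extends the chain to x_q.
Then x_q < x_f extends the chain to x_f.
So x_f is larger.

x_f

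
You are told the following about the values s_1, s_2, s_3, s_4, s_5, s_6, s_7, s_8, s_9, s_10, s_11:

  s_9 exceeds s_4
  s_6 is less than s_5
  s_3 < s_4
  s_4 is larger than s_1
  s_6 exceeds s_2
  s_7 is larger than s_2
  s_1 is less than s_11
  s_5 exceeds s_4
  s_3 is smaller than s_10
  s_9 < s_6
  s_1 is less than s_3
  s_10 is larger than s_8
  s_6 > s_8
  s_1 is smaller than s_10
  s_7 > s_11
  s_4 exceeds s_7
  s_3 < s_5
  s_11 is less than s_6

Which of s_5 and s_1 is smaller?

Link the given pairs in sequence: s_1 < s_11; s_11 < s_7; s_7 < s_4; s_4 < s_9; s_9 < s_6; s_6 < s_5.
Together: s_1 < s_11 < s_7 < s_4 < s_9 < s_6 < s_5.
So s_1 < s_5; s_1 is the smaller of the two.

s_1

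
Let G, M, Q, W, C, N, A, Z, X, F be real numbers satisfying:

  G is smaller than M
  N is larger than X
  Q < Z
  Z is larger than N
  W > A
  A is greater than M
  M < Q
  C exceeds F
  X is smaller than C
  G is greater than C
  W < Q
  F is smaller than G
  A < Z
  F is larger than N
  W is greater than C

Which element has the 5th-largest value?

M

Chaining the given pairs: X < N < F < C < G < M < A < W < Q < Z.
Counting 5 from the largest end gives M.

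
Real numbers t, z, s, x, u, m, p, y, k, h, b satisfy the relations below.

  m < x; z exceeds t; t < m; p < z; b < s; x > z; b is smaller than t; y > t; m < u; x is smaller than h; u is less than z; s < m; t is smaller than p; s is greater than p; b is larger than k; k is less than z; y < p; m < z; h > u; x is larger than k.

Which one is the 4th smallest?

y

Piecing the relations together gives one ordering: k < b < t < y < p < s < m < u < z < x < h.
Counting 4 from the smallest end gives y.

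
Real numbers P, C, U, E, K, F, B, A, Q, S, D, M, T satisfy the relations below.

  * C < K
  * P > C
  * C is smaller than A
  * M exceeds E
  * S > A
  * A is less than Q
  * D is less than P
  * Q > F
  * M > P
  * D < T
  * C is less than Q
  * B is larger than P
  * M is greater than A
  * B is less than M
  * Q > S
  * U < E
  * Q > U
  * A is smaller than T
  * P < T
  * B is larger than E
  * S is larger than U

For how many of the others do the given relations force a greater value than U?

From U the given relations immediately reach E, S, Q.
From those, B, M — 5 in total.
No other element is forced above U by the given relations, so the count is 5.

5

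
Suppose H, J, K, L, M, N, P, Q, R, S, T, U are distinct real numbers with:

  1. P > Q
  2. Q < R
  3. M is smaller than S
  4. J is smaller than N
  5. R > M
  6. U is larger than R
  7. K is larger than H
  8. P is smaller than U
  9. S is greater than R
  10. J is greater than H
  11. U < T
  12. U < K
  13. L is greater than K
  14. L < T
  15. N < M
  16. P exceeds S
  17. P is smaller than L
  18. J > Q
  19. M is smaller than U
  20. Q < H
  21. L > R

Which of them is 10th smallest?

K

Piecing the relations together gives one ordering: Q < H < J < N < M < R < S < P < U < K < L < T.
Counting 10 from the smallest end gives K.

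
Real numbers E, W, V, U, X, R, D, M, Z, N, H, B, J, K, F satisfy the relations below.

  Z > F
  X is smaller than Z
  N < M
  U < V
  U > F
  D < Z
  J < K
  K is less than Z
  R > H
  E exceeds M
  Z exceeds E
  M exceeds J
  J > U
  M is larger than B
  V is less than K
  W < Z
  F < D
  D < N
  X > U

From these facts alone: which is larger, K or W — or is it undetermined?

undetermined

Following every chain through W: above W we get Z.
K is not reached, and no chain runs the other way from K to W.
So the given relations leave the order of W and K undetermined.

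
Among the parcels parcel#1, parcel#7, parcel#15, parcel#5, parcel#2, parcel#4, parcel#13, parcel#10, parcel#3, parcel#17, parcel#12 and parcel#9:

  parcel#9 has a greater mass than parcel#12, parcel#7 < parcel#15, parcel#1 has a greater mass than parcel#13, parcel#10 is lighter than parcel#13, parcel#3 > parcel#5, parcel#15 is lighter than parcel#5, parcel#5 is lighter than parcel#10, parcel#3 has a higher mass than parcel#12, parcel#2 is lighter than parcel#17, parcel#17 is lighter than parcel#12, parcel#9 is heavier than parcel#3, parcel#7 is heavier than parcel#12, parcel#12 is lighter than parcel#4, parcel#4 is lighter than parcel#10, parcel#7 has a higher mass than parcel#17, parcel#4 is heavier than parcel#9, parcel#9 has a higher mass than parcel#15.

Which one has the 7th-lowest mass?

parcel#3

Piecing the relations together gives one ordering: parcel#2 < parcel#17 < parcel#12 < parcel#7 < parcel#15 < parcel#5 < parcel#3 < parcel#9 < parcel#4 < parcel#10 < parcel#13 < parcel#1.
Counting 7 from the smallest end gives parcel#3.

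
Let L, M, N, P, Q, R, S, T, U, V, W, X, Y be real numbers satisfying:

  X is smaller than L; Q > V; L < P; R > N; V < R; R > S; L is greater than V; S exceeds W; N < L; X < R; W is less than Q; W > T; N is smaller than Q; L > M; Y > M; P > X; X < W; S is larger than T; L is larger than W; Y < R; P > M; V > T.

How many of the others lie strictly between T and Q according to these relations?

Chaining upward from T reaches: W, V, S, L, P, R.
Chaining downward from Q reaches: X, W, V, N.
Strictly between T and Q are those in both lists: W, V — 2 elements.

2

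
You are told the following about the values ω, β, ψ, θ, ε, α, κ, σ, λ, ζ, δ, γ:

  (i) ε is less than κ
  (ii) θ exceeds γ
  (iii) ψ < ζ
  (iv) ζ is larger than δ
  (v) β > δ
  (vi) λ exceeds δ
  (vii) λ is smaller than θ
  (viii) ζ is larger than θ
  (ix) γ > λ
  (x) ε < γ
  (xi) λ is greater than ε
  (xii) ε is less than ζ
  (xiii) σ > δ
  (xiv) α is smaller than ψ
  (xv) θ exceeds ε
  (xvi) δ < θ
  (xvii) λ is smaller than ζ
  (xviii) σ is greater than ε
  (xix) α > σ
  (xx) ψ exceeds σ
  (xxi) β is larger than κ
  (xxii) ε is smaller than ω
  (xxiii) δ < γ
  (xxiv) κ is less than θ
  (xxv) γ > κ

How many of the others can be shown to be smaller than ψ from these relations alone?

Directly below ψ: σ, α.
One step further: ε, δ (4 so far).
Nothing else is reachable below ψ; 4 in all.

4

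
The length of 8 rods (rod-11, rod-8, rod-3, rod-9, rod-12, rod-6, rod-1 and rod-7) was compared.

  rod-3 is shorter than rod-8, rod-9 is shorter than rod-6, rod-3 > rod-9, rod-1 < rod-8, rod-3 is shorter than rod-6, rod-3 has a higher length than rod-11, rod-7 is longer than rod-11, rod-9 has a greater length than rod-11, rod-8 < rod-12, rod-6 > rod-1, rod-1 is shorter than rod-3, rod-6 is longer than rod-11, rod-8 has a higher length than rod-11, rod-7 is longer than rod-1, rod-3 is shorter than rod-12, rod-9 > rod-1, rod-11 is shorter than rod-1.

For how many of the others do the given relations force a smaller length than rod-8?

Directly below rod-8: rod-11, rod-1, rod-3.
One step further: rod-9 (4 so far).
No other element is forced below rod-8 by the given relations, so the count is 4.

4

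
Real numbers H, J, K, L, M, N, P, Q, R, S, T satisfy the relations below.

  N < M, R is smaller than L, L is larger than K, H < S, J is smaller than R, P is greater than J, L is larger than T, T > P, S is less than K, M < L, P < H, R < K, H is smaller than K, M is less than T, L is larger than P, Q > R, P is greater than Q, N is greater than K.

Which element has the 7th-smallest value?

Chaining the given pairs: J < R < Q < P < H < S < K < N < M < T < L.
Counting 7 from the smallest end gives K.

K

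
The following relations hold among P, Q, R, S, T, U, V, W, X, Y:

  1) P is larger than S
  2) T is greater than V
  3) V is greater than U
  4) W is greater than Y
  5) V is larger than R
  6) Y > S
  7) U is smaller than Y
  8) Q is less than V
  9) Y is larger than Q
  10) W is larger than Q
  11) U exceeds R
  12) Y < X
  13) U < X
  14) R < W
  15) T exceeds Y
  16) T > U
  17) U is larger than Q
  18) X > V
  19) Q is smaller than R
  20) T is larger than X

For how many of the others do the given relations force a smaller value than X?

6

Directly below X: U, Y, V.
One step further: Q, S, R (6 so far).
No other element is forced below X by the given relations, so the count is 6.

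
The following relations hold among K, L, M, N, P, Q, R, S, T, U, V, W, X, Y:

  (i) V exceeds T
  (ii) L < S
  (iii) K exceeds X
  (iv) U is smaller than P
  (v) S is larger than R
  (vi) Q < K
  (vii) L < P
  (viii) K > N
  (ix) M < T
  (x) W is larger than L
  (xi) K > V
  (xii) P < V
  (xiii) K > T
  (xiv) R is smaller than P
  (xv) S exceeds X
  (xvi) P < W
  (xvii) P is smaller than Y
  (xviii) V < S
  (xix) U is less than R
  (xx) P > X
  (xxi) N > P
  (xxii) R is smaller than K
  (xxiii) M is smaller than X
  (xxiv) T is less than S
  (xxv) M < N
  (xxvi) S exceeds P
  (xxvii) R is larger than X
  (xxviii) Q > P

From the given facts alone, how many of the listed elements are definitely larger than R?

8

Directly above R: P, S, K.
One step further: Q, W, V, Y, N (8 so far).
No other element is forced above R by the given relations, so the count is 8.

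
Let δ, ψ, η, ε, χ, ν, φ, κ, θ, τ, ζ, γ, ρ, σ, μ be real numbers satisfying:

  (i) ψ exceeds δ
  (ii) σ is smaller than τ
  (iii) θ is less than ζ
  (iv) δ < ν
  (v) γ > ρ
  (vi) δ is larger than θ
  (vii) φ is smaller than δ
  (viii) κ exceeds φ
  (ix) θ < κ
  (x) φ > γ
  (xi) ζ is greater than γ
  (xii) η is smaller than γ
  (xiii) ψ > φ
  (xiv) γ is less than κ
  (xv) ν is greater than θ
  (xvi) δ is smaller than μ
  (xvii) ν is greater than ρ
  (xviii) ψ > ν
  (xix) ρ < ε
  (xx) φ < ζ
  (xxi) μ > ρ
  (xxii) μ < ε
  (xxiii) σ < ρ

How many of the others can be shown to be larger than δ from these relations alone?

4

From δ the given relations immediately reach ν, ψ, μ.
From those, ε — 4 in total.
Nothing else is reachable above δ; 4 in all.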